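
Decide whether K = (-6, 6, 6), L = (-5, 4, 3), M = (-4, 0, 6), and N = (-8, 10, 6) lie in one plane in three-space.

No

A normal to the plane through K, L, M is n = KL × KM = (-18, -6, -2).
The plane has equation n·P = 60. For N: n·N = 72.
72 ≠ 60, so N is off the plane.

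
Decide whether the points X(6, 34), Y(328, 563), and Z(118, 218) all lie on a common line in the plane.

Yes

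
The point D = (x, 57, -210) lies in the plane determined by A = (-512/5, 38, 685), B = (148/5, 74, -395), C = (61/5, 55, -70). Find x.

Coplanarity requires AB · (AC × AD) = 0.
AB = (132, 36, -1080), AC = (573/5, 17, -755); the triple product is linear in x with coefficient -8820 and constant term 322812.
Setting it to zero: x = 183/5.

183/5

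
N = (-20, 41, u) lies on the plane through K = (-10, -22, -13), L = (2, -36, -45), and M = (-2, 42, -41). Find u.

A normal to the plane is n = KL × KM = (2440, 80, 880).
N lies in the plane iff n · KN = 0.
This gives (880)u + (-7920) = 0, so u = 9.

9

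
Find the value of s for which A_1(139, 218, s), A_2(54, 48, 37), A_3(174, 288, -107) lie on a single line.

-65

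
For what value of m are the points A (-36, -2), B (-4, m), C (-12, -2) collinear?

-2

The three points are collinear iff det[AB; AC] = 0.
This determinant is linear in m: (-24)m + (-48) = 0, so m = -2.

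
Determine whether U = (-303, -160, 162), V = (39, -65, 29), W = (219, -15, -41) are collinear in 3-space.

UV = (342, 95, -133), UW = (522, 145, -203).
Each component of UW is 29/19 times the corresponding component of UV, so UW = 29/19·UV and the points are collinear.

Yes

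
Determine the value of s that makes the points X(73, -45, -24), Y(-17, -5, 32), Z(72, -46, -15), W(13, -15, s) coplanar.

-6

Coplanarity ⇔ det[XY; XZ; XW] = 0.
Expanding, this is linear in s: (130)s + (780) = 0.
So s = -6.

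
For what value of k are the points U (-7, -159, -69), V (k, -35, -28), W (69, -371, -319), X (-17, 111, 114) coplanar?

Normal to plane UWX: n = (28704, -11408, 18400); plane equation n·P = 343344.
Requiring n·V = 343344: (28704)k + (-115920) = 343344.
So k = 16.

16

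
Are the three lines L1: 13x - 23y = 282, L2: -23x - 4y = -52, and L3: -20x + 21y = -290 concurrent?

Intersecting L1 and L2: solving the 2×2 system gives (x, y) = (4, -10).
Substitute into L3: (-20)(4) + (21)(-10) = -290.
This equals -290, so (4, -10) lies on all three lines and they are concurrent.

Yes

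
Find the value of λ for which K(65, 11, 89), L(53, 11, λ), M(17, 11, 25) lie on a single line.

73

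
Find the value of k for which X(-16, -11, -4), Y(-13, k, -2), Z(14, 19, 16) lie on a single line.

Direction XZ = (30, 30, 20). From the x-coordinate of Y, the parameter along the line is τ = (-13 − (-16))/30 = 1/10.
Then k = (-11) + 1/10·(30) = -8.

-8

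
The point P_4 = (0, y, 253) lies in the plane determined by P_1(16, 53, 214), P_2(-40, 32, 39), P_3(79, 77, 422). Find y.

Coplanarity requires P_1P_2 · (P_1P_3 × P_1P_4) = 0.
P_1P_2 = (-56, -21, -175), P_1P_3 = (63, 24, 208); the triple product is linear in y with coefficient 623 and constant term -31150.
Setting it to zero: y = 50.

50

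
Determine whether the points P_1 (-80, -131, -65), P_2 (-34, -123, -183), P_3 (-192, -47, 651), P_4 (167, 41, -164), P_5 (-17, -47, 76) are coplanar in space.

Yes

The plane through P_1, P_2, P_3 has normal n = P_1P_2 × P_1P_3 = (15640, -19720, 4760) and equation n·P = 1022720.
Checking the remaining points: n·P_4 = 1022720, n·P_5 = 1022720.
All equal 1022720, so all 5 points lie in one plane.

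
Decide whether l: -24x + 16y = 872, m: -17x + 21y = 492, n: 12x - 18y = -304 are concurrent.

No

The three lines meet at one point iff the augmented coefficient matrix [aᵢ bᵢ cᵢ] has rank < 3, i.e. its determinant vanishes.
Here the determinant is -464.
Nonzero, so no common point exists.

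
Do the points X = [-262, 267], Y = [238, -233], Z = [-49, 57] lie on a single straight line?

No

XY = (500, -500), XZ = (213, -210).
det[XY; XZ] = (500)(-210) − (-500)(213) = 1500.
The determinant is nonzero, so they are not collinear.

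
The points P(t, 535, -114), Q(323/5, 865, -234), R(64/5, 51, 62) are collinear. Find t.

Collinearity requires PQ × PR = 0; each component is linear in t.
The y-component gives (296)t + (-64528/5) = 0, so t = 218/5.
The remaining components then also vanish.

218/5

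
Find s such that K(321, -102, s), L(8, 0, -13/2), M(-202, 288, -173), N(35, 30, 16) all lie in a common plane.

247

Coplanarity ⇔ det[KL; KM; KN] = 0.
Expanding, this is linear in s: (14076)s + (-3476772) = 0.
So s = 247.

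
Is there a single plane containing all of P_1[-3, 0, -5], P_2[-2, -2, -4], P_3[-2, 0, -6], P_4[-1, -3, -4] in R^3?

The four points are coplanar iff the 3×3 determinant with rows P_1P_2, P_1P_3, P_1P_4 is zero.
Rows: (1, -2, 1), (1, 0, -1), (2, -3, 1).
Expanding along the first row: (1)(-3) − (-2)(3) + (1)(-3) = 0.
Zero determinant ⇒ coplanar.

Yes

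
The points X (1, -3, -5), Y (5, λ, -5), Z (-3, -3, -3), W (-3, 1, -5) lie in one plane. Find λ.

-7

The points are coplanar iff XY · (XZ × XW) = 0.
Expanding, this is linear in λ: (-8)λ + (-56) = 0.
So λ = -7.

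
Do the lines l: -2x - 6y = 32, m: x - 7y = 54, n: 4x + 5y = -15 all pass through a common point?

Yes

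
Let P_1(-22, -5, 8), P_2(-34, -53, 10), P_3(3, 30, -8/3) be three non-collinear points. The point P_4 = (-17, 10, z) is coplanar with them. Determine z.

Coplanarity requires P_1P_2 · (P_1P_3 × P_1P_4) = 0.
P_1P_2 = (-12, -48, 2), P_1P_3 = (25, 35, -32/3); the triple product is linear in z with coefficient 780 and constant term -5200.
Setting it to zero: z = 20/3.

20/3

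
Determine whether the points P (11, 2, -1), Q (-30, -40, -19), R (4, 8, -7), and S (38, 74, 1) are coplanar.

A normal to the plane through P, Q, R is n = PQ × PR = (360, -120, -540).
The plane has equation n·X = 4260. For S: n·S = 4260.
Equal, so S lies in the plane and all four are coplanar.

Yes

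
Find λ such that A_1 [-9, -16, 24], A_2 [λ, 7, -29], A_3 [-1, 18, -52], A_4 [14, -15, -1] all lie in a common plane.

-2

Coplanarity ⇔ det[A_1A_2; A_1A_3; A_1A_4] = 0.
Expanding, this is linear in λ: (-774)λ + (-1548) = 0.
So λ = -2.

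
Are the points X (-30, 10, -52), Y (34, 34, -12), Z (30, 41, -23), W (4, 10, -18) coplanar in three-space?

Yes

With X as base: XY = (64, 24, 40), XZ = (60, 31, 29), XW = (34, 0, 34).
XZ × XW = (1054, -1054, -1054).
XY · (XZ × XW) = 0.
The scalar triple product vanishes, so the four points are coplanar.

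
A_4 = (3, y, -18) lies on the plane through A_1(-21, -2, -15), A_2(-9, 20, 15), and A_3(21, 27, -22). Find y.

Coplanarity requires A_1A_2 · (A_1A_3 × A_1A_4) = 0.
A_1A_2 = (12, 22, 30), A_1A_3 = (42, 29, -7); the triple product is linear in y with coefficient 1344 and constant term -20160.
Setting it to zero: y = 15.

15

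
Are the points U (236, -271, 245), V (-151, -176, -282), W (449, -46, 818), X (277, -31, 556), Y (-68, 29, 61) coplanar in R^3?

The plane through U, V, W has normal n = UV × UW = (173010, 109500, -107310) and equation n·P = -15135090.
Checking the remaining points: n·X = -15135090, n·Y = -15135090.
All equal -15135090, so all 5 points lie in one plane.

Yes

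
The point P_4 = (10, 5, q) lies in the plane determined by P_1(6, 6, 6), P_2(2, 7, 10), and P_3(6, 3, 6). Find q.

A normal to the plane is n = P_1P_2 × P_1P_3 = (12, 0, 12).
P_4 lies in the plane iff n · P_1P_4 = 0.
This gives (12)q + (-24) = 0, so q = 2.

2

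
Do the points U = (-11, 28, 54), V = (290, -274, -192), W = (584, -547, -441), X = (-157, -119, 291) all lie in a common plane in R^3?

The four points are coplanar iff the 3×3 determinant with rows UV, UW, UX is zero.
Rows: (301, -302, -246), (595, -575, -495), (-146, -147, 237).
Expanding along the first row: (301)(-209040) − (-302)(68745) + (-246)(-171415) = 8040.
Nonzero ⇒ not coplanar.

No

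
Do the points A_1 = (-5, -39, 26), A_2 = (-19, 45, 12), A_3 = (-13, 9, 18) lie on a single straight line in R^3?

A_1A_2 = (-14, 84, -14), A_1A_3 = (-8, 48, -8).
Each component of A_1A_3 is 4/7 times the corresponding component of A_1A_2, so A_1A_3 = 4/7·A_1A_2 and the points are collinear.

Yes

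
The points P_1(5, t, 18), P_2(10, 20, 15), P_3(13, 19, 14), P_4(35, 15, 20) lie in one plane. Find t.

22

The points are coplanar iff P_1P_2 · (P_1P_3 × P_1P_4) = 0.
Expanding, this is linear in t: (40)t + (-880) = 0.
So t = 22.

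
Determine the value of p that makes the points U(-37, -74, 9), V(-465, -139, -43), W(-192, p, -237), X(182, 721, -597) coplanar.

176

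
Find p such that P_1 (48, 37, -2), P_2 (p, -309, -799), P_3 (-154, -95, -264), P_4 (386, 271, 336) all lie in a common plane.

The points are coplanar iff P_1P_2 · (P_1P_3 × P_1P_4) = 0.
Expanding, this is linear in p: (16692)p + (8329308) = 0.
So p = -499.

-499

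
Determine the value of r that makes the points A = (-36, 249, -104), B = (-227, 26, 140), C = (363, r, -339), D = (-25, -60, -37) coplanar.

-376

Normal to plane ABD: n = (60455, 15481, 61472); plane equation n·P = -4714699.
Requiring n·C = -4714699: (15481)r + (1106157) = -4714699.
So r = -376.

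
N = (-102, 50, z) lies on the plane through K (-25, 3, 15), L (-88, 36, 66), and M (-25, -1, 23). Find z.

A normal to the plane is n = KL × KM = (468, 504, 252).
N lies in the plane iff n · KN = 0.
This gives (252)z + (-16128) = 0, so z = 64.

64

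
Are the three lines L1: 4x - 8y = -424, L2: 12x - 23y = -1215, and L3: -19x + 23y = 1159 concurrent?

Yes

Intersecting L1 and L2: solving the 2×2 system gives (x, y) = (8, 57).
Substitute into L3: (-19)(8) + (23)(57) = 1159.
This equals 1159, so (8, 57) lies on all three lines and they are concurrent.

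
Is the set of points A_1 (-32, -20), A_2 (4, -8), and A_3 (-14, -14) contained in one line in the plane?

Yes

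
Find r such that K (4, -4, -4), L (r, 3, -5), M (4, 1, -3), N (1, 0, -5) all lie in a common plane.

0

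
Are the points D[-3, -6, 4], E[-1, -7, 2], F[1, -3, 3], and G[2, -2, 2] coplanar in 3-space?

The four points are coplanar iff the 3×3 determinant with rows DE, DF, DG is zero.
Rows: (2, -1, -2), (4, 3, -1), (5, 4, -2).
Expanding along the first row: (2)(-2) − (-1)(-3) + (-2)(1) = -9.
Nonzero ⇒ not coplanar.

No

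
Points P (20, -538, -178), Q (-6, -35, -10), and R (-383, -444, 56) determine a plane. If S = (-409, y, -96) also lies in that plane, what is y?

A normal to the plane is n = PQ × PR = (101910, -61620, 200265).
S lies in the plane iff n · PS = 0.
This gives (-61620)y + (-60449220) = 0, so y = -981.

-981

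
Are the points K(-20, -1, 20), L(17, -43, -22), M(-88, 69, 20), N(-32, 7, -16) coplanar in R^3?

No

With K as base: KL = (37, -42, -42), KM = (-68, 70, 0), KN = (-12, 8, -36).
KM × KN = (-2520, -2448, 296).
KL · (KM × KN) = -2856.
Since -2856 ≠ 0, the four points are not coplanar.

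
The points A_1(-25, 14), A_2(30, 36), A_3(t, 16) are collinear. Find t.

-20

The three points are collinear iff det[A_1A_2; A_1A_3] = 0.
This determinant is linear in t: (-22)t + (-440) = 0, so t = -20.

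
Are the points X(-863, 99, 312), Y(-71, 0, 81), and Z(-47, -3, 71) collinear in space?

XY = (792, -99, -231), XZ = (816, -102, -241).
Comparing components 2 and 3: (-99)(-241) − (-231)(-102) = 297 ≠ 0, so XY and XZ are not parallel and the points are not collinear.

No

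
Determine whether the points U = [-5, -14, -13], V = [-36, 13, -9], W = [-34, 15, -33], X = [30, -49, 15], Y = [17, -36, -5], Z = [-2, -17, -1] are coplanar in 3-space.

No

The plane through U, V, W has normal n = UV × UW = (-656, -736, -116) and equation n·P = 15092.
Checking the remaining points: n·X = 14644, n·Y = 15924, n·Z = 13940.
Since n·X = 14644 ≠ 15092, X is off the plane and the points are not all coplanar.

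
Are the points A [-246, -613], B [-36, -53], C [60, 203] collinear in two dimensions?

Yes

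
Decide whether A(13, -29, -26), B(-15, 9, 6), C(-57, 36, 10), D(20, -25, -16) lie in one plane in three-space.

A normal to the plane through A, B, C is n = AB × AC = (-712, -1232, 840).
The plane has equation n·P = 4632. For D: n·D = 3120.
3120 ≠ 4632, so D is off the plane.

No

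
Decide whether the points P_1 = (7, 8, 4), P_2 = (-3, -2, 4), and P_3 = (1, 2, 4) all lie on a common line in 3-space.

Yes

P_1P_2 = (-10, -10, 0), P_1P_3 = (-6, -6, 0).
Each component of P_1P_3 is 3/5 times the corresponding component of P_1P_2, so P_1P_3 = 3/5·P_1P_2 and the points are collinear.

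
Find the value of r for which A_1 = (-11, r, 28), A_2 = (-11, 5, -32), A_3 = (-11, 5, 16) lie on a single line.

5

Direction A_2A_3 = (0, 0, 48). From the z-coordinate of A_1, the parameter along the line is τ = (28 − (-32))/48 = 5/4.
Then r = 5 + 5/4·(0) = 5.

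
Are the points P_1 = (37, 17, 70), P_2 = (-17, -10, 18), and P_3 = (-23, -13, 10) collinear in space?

P_1P_2 = (-54, -27, -52), P_1P_3 = (-60, -30, -60).
Comparing components 2 and 3: (-27)(-60) − (-52)(-30) = 60 ≠ 0, so P_1P_2 and P_1P_3 are not parallel and the points are not collinear.

No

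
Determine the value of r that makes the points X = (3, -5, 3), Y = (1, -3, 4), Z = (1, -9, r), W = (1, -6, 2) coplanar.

Normal to plane XYW: n = (-1, -4, 6); plane equation n·P = 35.
Requiring n·Z = 35: (6)r + (35) = 35.
So r = 0.

0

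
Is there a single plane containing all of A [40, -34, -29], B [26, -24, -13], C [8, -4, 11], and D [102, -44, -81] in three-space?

The four points are coplanar iff the 3×3 determinant with rows AB, AC, AD is zero.
Rows: (-14, 10, 16), (-32, 30, 40), (62, -10, -52).
Expanding along the first row: (-14)(-1160) − (10)(-816) + (16)(-1540) = -240.
Nonzero ⇒ not coplanar.

No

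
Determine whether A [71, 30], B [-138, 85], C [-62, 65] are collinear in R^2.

Yes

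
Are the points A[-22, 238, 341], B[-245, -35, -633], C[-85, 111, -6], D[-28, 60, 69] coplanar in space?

Yes

With A as base: AB = (-223, -273, -974), AC = (-63, -127, -347), AD = (-6, -178, -272).
AC × AD = (-27222, -15054, 10452).
AB · (AC × AD) = 0.
The scalar triple product vanishes, so the four points are coplanar.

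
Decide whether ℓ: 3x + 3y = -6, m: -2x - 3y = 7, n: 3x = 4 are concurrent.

Intersecting ℓ and m: solving the 2×2 system gives (x, y) = (1, -3).
Substitute into n: (3)(1) + (0)(-3) = 3.
But n requires 4 ≠ 3, so the three lines have no common point.

No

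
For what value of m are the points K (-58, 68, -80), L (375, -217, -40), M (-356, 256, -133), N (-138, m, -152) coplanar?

100

Normal to plane KLM: n = (7585, 11029, -3526); plane equation n·P = 592122.
Requiring n·N = 592122: (11029)m + (-510778) = 592122.
So m = 100.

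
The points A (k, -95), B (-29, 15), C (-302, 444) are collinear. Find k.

41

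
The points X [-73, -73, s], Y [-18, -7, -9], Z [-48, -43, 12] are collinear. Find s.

59/2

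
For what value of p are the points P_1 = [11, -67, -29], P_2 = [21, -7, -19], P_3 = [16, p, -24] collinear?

-37

Direction P_1P_2 = (10, 60, 10). From the x-coordinate of P_3, the parameter along the line is τ = (16 − 11)/10 = 1/2.
Then p = (-67) + 1/2·(60) = -37.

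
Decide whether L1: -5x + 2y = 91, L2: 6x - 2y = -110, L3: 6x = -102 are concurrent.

Intersecting L1 and L2: solving the 2×2 system gives (x, y) = (-19, -2).
Substitute into L3: (6)(-19) + (0)(-2) = -114.
But L3 requires -102 ≠ -114, so the three lines have no common point.

No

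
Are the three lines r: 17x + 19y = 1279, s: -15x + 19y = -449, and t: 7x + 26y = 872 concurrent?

Yes

Lines aᵢx + bᵢy = cᵢ with pairwise distinct directions are concurrent exactly when det[aᵢ bᵢ cᵢ] = 0.
Here the determinant is 0.
It vanishes, so the lines are concurrent at (54, 19).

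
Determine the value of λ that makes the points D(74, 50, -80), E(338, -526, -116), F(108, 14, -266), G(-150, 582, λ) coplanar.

Normal to plane DEF: n = (105840, 47880, 10080); plane equation n·P = 9419760.
Requiring n·G = 9419760: (10080)λ + (11990160) = 9419760.
So λ = -255.

-255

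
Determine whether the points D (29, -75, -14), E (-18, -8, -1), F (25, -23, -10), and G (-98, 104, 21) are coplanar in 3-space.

With D as base: DE = (-47, 67, 13), DF = (-4, 52, 4), DG = (-127, 179, 35).
DF × DG = (1104, -368, 5888).
DE · (DF × DG) = 0.
The scalar triple product vanishes, so the four points are coplanar.

Yes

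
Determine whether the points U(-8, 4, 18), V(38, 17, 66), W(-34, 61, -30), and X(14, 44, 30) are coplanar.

A normal to the plane through U, V, W is n = UV × UW = (-3360, 960, 2960).
The plane has equation n·P = 84000. For X: n·X = 84000.
Equal, so X lies in the plane and all four are coplanar.

Yes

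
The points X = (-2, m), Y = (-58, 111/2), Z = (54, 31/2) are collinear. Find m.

Collinearity: (X − Y) must be parallel to (Z − Y) = (112, -40).
Cross-multiplying the components: (m − 111/2)·(112) = (56)·(-40).
Solving gives m = 71/2.

71/2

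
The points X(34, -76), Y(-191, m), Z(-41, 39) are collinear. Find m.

The three points are collinear iff det[XY; XZ] = 0.
This determinant is linear in m: (75)m + (-20175) = 0, so m = 269.

269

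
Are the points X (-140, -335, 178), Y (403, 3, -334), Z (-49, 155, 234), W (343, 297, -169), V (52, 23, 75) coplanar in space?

Yes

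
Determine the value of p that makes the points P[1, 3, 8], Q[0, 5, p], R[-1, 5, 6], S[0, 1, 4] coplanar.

Normal to plane PRS: n = (-12, -6, 6); plane equation n·X = 18.
Requiring n·Q = 18: (6)p + (-30) = 18.
So p = 8.

8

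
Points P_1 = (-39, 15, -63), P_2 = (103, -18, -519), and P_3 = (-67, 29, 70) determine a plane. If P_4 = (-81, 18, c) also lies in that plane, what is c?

33

Coplanarity requires P_1P_2 · (P_1P_3 × P_1P_4) = 0.
P_1P_2 = (142, -33, -456), P_1P_3 = (-28, 14, 133); the triple product is linear in c with coefficient 1064 and constant term -35112.
Setting it to zero: c = 33.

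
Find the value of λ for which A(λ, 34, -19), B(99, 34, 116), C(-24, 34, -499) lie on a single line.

72

Collinearity requires AB × AC = 0; each component is linear in λ.
The y-component gives (-615)λ + (44280) = 0, so λ = 72.
The remaining components then also vanish.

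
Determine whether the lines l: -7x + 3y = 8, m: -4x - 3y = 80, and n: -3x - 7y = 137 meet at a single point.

Intersecting l and m: solving the 2×2 system gives (x, y) = (-8, -16).
Substitute into n: (-3)(-8) + (-7)(-16) = 136.
But n requires 137 ≠ 136, so the three lines have no common point.

No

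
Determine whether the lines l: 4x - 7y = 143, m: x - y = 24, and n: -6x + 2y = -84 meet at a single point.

Lines aᵢx + bᵢy = cᵢ with pairwise distinct directions are concurrent exactly when det[aᵢ bᵢ cᵢ] = 0.
Here the determinant is -8.
Nonzero, so no common point exists.

No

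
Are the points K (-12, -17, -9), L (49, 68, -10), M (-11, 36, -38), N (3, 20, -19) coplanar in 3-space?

The four points are coplanar iff the 3×3 determinant with rows KL, KM, KN is zero.
Rows: (61, 85, -1), (1, 53, -29), (15, 37, -10).
Expanding along the first row: (61)(543) − (85)(425) + (-1)(-758) = -2244.
Nonzero ⇒ not coplanar.

No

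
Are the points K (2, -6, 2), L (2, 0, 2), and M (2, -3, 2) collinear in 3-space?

Yes

KL = (0, 6, 0), KM = (0, 3, 0).
KL × KM = (0, 0, 0).
The cross product vanishes, so the three points are collinear.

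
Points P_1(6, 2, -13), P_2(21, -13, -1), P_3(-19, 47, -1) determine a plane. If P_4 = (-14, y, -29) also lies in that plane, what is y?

Coplanarity requires P_1P_2 · (P_1P_3 × P_1P_4) = 0.
P_1P_2 = (15, -15, 12), P_1P_3 = (-25, 45, 12); the triple product is linear in y with coefficient -480 and constant term 10560.
Setting it to zero: y = 22.

22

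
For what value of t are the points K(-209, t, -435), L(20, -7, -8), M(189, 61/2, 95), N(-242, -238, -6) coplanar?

Coplanarity ⇔ det[KL; KM; KN] = 0.
Expanding, this is linear in t: (27324)t + (-6817338) = 0.
So t = 499/2.

499/2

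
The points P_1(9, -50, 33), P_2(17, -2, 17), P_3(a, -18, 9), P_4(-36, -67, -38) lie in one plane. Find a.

Normal to plane P_1P_2P_4: n = (-3680, 1288, 2024); plane equation n·P = -30728.
Requiring n·P_3 = -30728: (-3680)a + (-4968) = -30728.
So a = 7.

7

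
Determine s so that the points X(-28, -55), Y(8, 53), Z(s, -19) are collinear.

The three points are collinear iff det[XY; XZ] = 0.
This determinant is linear in s: (-108)s + (-1728) = 0, so s = -16.

-16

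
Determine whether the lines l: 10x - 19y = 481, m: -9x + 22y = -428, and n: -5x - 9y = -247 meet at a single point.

No

Lines aᵢx + bᵢy = cᵢ with pairwise distinct directions are concurrent exactly when det[aᵢ bᵢ cᵢ] = 0.
Here the determinant is 588.
Nonzero, so no common point exists.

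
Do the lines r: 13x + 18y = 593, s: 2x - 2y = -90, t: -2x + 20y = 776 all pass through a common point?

No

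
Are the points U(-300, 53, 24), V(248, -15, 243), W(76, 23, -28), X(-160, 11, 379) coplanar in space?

Yes

With U as base: UV = (548, -68, 219), UW = (376, -30, -52), UX = (140, -42, 355).
UW × UX = (-12834, -140760, -11592).
UV · (UW × UX) = 0.
The scalar triple product vanishes, so the four points are coplanar.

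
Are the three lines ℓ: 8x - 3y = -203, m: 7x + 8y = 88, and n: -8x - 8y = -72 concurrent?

Intersecting ℓ and m: solving the 2×2 system gives (x, y) = (-16, 25).
Substitute into n: (-8)(-16) + (-8)(25) = -72.
This equals -72, so (-16, 25) lies on all three lines and they are concurrent.

Yes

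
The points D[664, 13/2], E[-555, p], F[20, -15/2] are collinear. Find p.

-20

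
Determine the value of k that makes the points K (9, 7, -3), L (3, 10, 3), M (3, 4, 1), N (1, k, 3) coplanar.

Coplanarity ⇔ det[KL; KM; KN] = 0.
Expanding, this is linear in k: (-12)k + (60) = 0.
So k = 5.

5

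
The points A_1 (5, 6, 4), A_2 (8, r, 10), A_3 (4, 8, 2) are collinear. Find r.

0

Collinearity requires A_1A_2 × A_1A_3 = 0; each component is linear in r.
The x-component gives (-2)r + (0) = 0, so r = 0.
The remaining components then also vanish.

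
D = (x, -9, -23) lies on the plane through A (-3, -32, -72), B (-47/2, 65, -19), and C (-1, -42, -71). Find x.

A normal to the plane is n = AB × AC = (627, 253/2, 11).
D lies in the plane iff n · AD = 0.
This gives (627)x + (10659/2) = 0, so x = -17/2.

-17/2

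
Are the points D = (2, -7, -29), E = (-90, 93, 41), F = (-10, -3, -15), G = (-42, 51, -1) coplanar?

Yes

With D as base: DE = (-92, 100, 70), DF = (-12, 4, 14), DG = (-44, 58, 28).
DF × DG = (-700, -280, -520).
DE · (DF × DG) = 0.
The scalar triple product vanishes, so the four points are coplanar.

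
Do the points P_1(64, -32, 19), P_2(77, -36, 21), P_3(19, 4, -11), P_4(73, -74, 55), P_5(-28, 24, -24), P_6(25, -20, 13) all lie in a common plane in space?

No

The plane through P_1, P_2, P_3 has normal n = P_1P_2 × P_1P_3 = (48, 300, 288) and equation n·P = -1056.
Checking the remaining points: n·P_4 = -2856, n·P_5 = -1056, n·P_6 = -1056.
Since n·P_4 = -2856 ≠ -1056, P_4 is off the plane and the points are not all coplanar.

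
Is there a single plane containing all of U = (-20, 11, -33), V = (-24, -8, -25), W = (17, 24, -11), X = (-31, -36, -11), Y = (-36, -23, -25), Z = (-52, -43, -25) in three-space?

No

The plane through U, V, W has normal n = UV × UW = (-522, 384, 651) and equation n·P = -6819.
Checking the remaining points: n·X = -4803, n·Y = -6315, n·Z = -5643.
Since n·X = -4803 ≠ -6819, X is off the plane and the points are not all coplanar.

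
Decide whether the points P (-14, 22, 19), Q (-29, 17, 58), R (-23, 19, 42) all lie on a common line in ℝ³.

No

PQ = (-15, -5, 39), PR = (-9, -3, 23).
Comparing components 2 and 3: (-5)(23) − (39)(-3) = 2 ≠ 0, so PQ and PR are not parallel and the points are not collinear.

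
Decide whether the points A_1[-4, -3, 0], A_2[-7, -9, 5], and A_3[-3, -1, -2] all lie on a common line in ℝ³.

A_1A_2 = (-3, -6, 5), A_1A_3 = (1, 2, -2).
A_1A_2 × A_1A_3 = (2, -1, 0).
The cross product is nonzero, so the points do not lie on one line.

No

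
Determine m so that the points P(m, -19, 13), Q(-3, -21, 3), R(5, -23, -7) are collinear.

-11

Collinearity requires PQ × PR = 0; each component is linear in m.
The y-component gives (-10)m + (-110) = 0, so m = -11.
The remaining components then also vanish.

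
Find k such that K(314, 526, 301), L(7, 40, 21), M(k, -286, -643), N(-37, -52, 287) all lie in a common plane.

-220

Coplanarity ⇔ det[KL; KM; KN] = 0.
Expanding, this is linear in k: (155036)k + (34107920) = 0.
So k = -220.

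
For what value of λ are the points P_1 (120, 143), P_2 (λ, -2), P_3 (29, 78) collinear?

Collinearity: (P_2 − P_1) must be parallel to (P_3 − P_1) = (-91, -65).
Cross-multiplying the components: (λ − 120)·(-65) = (-145)·(-91).
Solving gives λ = -83.

-83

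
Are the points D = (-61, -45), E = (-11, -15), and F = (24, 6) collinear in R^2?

DE = (50, 30), DF = (85, 51).
det[DE; DF] = (50)(51) − (30)(85) = 0.
The determinant is zero, so the points are collinear.

Yes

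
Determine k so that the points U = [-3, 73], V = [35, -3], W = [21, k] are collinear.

25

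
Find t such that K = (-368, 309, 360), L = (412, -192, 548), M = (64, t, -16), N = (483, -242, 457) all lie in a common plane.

Normal to plane KLN: n = (54991, 84328, -3429); plane equation n·P = 4586224.
Requiring n·M = 4586224: (84328)t + (3574288) = 4586224.
So t = 12.

12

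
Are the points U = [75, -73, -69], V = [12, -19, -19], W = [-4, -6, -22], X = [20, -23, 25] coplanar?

No

A normal to the plane through U, V, W is n = UV × UW = (-812, -989, 45).
The plane has equation n·P = 8192. For X: n·X = 7632.
7632 ≠ 8192, so X is off the plane.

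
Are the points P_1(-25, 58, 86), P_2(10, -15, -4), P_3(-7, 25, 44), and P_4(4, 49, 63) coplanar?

With P_1 as base: P_1P_2 = (35, -73, -90), P_1P_3 = (18, -33, -42), P_1P_4 = (29, -9, -23).
P_1P_3 × P_1P_4 = (381, -804, 795).
P_1P_2 · (P_1P_3 × P_1P_4) = 477.
Since 477 ≠ 0, the four points are not coplanar.

No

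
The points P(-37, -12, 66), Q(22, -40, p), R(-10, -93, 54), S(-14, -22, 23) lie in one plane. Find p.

The points are coplanar iff PQ · (PR × PS) = 0.
Expanding, this is linear in p: (1593)p + (68499) = 0.
So p = -43.

-43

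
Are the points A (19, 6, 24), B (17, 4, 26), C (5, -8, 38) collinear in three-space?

AB = (-2, -2, 2), AC = (-14, -14, 14).
Each component of AC is 7 times the corresponding component of AB, so AC = 7·AB and the points are collinear.

Yes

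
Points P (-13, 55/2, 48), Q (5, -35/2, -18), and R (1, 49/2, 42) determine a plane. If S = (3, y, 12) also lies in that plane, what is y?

7/2

A normal to the plane is n = PQ × PR = (72, -816, 576).
S lies in the plane iff n · PS = 0.
This gives (-816)y + (2856) = 0, so y = 7/2.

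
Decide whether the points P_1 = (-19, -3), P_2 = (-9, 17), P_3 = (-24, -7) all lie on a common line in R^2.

No

P_1P_2 = (10, 20), P_1P_3 = (-5, -4).
det[P_1P_2; P_1P_3] = (10)(-4) − (20)(-5) = 60.
The determinant is nonzero, so they are not collinear.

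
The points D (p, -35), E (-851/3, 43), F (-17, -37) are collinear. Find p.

-71/3

Collinearity: (D − E) must be parallel to (F − E) = (800/3, -80).
Cross-multiplying the components: (p − (-851/3))·(-80) = (-78)·(800/3).
Solving gives p = -71/3.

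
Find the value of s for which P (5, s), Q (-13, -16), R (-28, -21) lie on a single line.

-10

The three points are collinear iff det[PQ; PR] = 0.
This determinant is linear in s: (-15)s + (-150) = 0, so s = -10.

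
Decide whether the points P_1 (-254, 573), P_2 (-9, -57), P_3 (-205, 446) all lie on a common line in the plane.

No

P_1P_2 = (245, -630), P_1P_3 = (49, -127).
det[P_1P_2; P_1P_3] = (245)(-127) − (-630)(49) = -245.
The determinant is nonzero, so they are not collinear.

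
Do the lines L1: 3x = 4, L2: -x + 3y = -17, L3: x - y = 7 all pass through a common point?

No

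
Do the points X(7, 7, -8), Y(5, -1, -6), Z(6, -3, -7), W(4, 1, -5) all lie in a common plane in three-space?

A normal to the plane through X, Y, Z is n = XY × XZ = (12, 0, 12).
The plane has equation n·P = -12. For W: n·W = -12.
Equal, so W lies in the plane and all four are coplanar.

Yes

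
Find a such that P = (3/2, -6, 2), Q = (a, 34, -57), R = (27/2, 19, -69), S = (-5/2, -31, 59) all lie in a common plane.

Normal to plane PRS: n = (-350, -400, -200); plane equation n·X = 1475.
Requiring n·Q = 1475: (-350)a + (-2200) = 1475.
So a = -21/2.

-21/2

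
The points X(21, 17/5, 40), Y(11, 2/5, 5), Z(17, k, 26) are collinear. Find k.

11/5

Collinearity requires XY × XZ = 0; each component is linear in k.
The x-component gives (35)k + (-77) = 0, so k = 11/5.
The remaining components then also vanish.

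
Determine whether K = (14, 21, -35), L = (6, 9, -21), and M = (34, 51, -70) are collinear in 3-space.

Yes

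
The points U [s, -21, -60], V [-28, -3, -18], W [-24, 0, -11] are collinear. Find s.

-52

Direction VW = (4, 3, 7). From the y-coordinate of U, the parameter along the line is τ = (-21 − (-3))/3 = -6.
Then s = (-28) + (-6)·(4) = -52.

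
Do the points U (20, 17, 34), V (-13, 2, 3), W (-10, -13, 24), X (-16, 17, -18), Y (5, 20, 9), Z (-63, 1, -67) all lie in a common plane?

The plane through U, V, W has normal n = UV × UW = (-780, 600, 540) and equation n·P = 12960.
Checking the remaining points: n·X = 12960, n·Y = 12960, n·Z = 13560.
Since n·Z = 13560 ≠ 12960, Z is off the plane and the points are not all coplanar.

No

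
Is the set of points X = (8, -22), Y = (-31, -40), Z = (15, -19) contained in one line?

XY = (-39, -18), XZ = (7, 3).
If collinear, XZ would be a scalar multiple of XY. But (-39)·(3) ≠ (-18)·(7) (difference 9), so they are not parallel; the points are not collinear.

No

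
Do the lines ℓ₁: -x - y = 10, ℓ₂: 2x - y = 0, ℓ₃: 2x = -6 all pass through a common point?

The three lines meet at one point iff the augmented coefficient matrix [aᵢ bᵢ cᵢ] has rank < 3, i.e. its determinant vanishes.
Here the determinant is 2.
Nonzero, so no common point exists.

No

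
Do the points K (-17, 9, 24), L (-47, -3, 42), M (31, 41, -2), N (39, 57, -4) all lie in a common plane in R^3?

Yes

The four points are coplanar iff the 3×3 determinant with rows KL, KM, KN is zero.
Rows: (-30, -12, 18), (48, 32, -26), (56, 48, -28).
Expanding along the first row: (-30)(352) − (-12)(112) + (18)(512) = 0.
Zero determinant ⇒ coplanar.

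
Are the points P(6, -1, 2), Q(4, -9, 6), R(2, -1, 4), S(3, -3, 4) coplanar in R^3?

No

The four points are coplanar iff the 3×3 determinant with rows PQ, PR, PS is zero.
Rows: (-2, -8, 4), (-4, 0, 2), (-3, -2, 2).
Expanding along the first row: (-2)(4) − (-8)(-2) + (4)(8) = 8.
Nonzero ⇒ not coplanar.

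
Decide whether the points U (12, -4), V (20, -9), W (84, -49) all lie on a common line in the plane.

Yes

UV = (8, -5), UW = (72, -45).
Twice the signed area of △UVW is (8)(-45) − (-5)(72) = 0.
The triangle is degenerate (zero area), so the points are collinear.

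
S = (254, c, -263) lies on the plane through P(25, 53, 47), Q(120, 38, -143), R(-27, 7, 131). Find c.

A normal to the plane is n = PQ × PR = (-10000, 1900, -5150).
S lies in the plane iff n · PS = 0.
This gives (1900)c + (-794200) = 0, so c = 418.

418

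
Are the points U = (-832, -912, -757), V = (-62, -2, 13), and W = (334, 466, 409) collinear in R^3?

Yes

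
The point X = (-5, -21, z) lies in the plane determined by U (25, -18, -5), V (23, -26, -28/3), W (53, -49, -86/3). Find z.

A normal to the plane is n = UV × UW = (55, -506/3, 286).
X lies in the plane iff n · UX = 0.
This gives (286)z + (286) = 0, so z = -1.

-1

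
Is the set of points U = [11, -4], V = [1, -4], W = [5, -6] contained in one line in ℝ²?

UV = (-10, 0), UW = (-6, -2).
Twice the signed area of △UVW is (-10)(-2) − (0)(-6) = 20.
The area is nonzero, so the three points are not collinear.

No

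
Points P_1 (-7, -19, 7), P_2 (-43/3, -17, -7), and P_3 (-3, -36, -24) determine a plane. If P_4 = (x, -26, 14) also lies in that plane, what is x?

7/3

Coplanarity requires P_1P_2 · (P_1P_3 × P_1P_4) = 0.
P_1P_2 = (-22/3, 2, -14), P_1P_3 = (4, -17, -31); the triple product is linear in x with coefficient -300 and constant term 700.
Setting it to zero: x = 7/3.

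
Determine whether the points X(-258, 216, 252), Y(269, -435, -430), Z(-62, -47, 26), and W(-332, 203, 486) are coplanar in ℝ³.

Yes

With X as base: XY = (527, -651, -682), XZ = (196, -263, -226), XW = (-74, -13, 234).
XZ × XW = (-64480, -29140, -22010).
XY · (XZ × XW) = 0.
The scalar triple product vanishes, so the four points are coplanar.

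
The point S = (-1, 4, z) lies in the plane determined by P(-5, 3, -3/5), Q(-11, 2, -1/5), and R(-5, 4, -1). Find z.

-1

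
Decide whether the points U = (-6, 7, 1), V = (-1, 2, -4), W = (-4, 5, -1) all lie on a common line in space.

Yes

UV = (5, -5, -5), UW = (2, -2, -2).
UV × UW = (0, 0, 0).
The cross product vanishes, so the three points are collinear.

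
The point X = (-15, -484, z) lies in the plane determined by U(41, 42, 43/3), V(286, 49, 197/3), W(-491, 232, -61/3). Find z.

A normal to the plane is n = UV × UW = (-9996, -18816, 50274).
X lies in the plane iff n · UX = 0.
This gives (50274)z + (9736398) = 0, so z = -581/3.

-581/3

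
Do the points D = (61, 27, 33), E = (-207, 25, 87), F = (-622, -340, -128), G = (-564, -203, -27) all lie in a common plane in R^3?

Yes

With D as base: DE = (-268, -2, 54), DF = (-683, -367, -161), DG = (-625, -230, -60).
DF × DG = (-15010, 59645, -72285).
DE · (DF × DG) = 0.
The scalar triple product vanishes, so the four points are coplanar.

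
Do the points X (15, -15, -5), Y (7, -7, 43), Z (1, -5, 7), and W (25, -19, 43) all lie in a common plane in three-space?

Yes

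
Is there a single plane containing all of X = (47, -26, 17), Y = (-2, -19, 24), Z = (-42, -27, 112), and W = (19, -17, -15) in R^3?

No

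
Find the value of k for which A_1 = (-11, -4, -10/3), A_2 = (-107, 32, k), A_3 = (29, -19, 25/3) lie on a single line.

-94/3

Collinearity requires A_1A_2 × A_1A_3 = 0; each component is linear in k.
The x-component gives (15)k + (470) = 0, so k = -94/3.
The remaining components then also vanish.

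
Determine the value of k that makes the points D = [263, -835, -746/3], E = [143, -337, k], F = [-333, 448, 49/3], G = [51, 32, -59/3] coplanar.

The points are coplanar iff DE · (DF × DG) = 0.
Expanding, this is linear in k: (-244736)k + (-85657600/3) = 0.
So k = -350/3.

-350/3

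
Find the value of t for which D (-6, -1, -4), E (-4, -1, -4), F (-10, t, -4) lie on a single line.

Collinearity requires DE × DF = 0; each component is linear in t.
The z-component gives (2)t + (2) = 0, so t = -1.
The remaining components then also vanish.

-1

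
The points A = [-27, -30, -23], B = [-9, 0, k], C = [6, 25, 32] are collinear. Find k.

7

Collinearity requires AB × AC = 0; each component is linear in k.
The x-component gives (-55)k + (385) = 0, so k = 7.
The remaining components then also vanish.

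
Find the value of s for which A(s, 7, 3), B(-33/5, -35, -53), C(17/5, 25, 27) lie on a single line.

2/5

Direction BC = (10, 60, 80). From the y-coordinate of A, the parameter along the line is τ = (7 − (-35))/60 = 7/10.
Then s = (-33/5) + 7/10·(10) = 2/5.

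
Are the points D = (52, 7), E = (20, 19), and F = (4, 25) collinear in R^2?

Yes

DE = (-32, 12), DF = (-48, 18).
det[DE; DF] = (-32)(18) − (12)(-48) = 0.
The determinant is zero, so the points are collinear.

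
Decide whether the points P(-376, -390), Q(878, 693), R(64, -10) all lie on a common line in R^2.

PQ = (1254, 1083), PR = (440, 380).
Checking proportionality: PR = 20/57·PQ, so the vectors are parallel and the points are collinear.

Yes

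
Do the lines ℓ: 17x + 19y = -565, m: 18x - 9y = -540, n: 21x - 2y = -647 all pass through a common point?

Yes

Intersecting ℓ and m: solving the 2×2 system gives (x, y) = (-31, -2).
Substitute into n: (21)(-31) + (-2)(-2) = -647.
This equals -647, so (-31, -2) lies on all three lines and they are concurrent.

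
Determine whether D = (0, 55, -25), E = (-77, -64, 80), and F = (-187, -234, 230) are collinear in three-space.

Yes

DE = (-77, -119, 105), DF = (-187, -289, 255).
DE × DF = (0, 0, 0).
The cross product vanishes, so the three points are collinear.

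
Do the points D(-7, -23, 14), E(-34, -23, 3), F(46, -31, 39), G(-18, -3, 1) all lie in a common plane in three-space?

Yes

With D as base: DE = (-27, 0, -11), DF = (53, -8, 25), DG = (-11, 20, -13).
DF × DG = (-396, 414, 972).
DE · (DF × DG) = 0.
The scalar triple product vanishes, so the four points are coplanar.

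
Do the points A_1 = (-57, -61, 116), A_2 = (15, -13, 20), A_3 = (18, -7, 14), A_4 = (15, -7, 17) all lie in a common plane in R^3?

Yes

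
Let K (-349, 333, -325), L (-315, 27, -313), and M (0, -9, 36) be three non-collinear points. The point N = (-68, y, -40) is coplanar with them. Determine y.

-9

A normal to the plane is n = KL × KM = (-106362, -8086, 95166).
N lies in the plane iff n · KN = 0.
This gives (-8086)y + (-72774) = 0, so y = -9.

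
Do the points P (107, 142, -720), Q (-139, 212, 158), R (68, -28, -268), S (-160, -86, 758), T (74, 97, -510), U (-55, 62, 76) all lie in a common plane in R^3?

No

The plane through P, Q, R has normal n = PQ × PR = (180900, 76950, 44550) and equation n·X = -1792800.
Checking the remaining points: n·S = -1792800, n·T = -1869750, n·U = -1792800.
Since n·T = -1869750 ≠ -1792800, T is off the plane and the points are not all coplanar.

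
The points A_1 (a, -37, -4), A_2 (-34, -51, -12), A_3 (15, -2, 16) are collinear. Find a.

-20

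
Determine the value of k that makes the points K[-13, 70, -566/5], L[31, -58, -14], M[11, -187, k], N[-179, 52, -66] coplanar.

Normal to plane KLN: n = (-4256, -18544, -22040); plane equation n·P = 1252176.
Requiring n·M = 1252176: (-22040)k + (3420912) = 1252176.
So k = 492/5.

492/5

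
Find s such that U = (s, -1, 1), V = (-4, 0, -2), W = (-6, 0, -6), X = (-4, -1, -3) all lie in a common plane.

-2

The points are coplanar iff UV · (UW × UX) = 0.
Expanding, this is linear in s: (4)s + (8) = 0.
So s = -2.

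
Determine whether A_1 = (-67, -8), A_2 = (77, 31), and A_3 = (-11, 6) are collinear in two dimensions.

No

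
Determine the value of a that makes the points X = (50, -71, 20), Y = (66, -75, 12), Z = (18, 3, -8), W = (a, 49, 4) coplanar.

-46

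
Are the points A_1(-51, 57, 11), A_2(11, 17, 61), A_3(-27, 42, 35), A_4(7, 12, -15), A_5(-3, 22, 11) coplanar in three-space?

The plane through A_1, A_2, A_3 has normal n = A_1A_2 × A_1A_3 = (-210, -288, 30) and equation n·P = -5376.
Checking the remaining points: n·A_4 = -5376, n·A_5 = -5376.
All equal -5376, so all 5 points lie in one plane.

Yes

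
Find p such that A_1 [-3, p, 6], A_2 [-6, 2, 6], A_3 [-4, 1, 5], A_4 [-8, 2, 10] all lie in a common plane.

Coplanarity ⇔ det[A_1A_2; A_1A_3; A_1A_4] = 0.
Expanding, this is linear in p: (6)p + (0) = 0.
So p = 0.

0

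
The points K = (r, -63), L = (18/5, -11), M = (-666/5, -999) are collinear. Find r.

The three points are collinear iff det[KL; KM] = 0.
This determinant is linear in r: (988)r + (17784/5) = 0, so r = -18/5.

-18/5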